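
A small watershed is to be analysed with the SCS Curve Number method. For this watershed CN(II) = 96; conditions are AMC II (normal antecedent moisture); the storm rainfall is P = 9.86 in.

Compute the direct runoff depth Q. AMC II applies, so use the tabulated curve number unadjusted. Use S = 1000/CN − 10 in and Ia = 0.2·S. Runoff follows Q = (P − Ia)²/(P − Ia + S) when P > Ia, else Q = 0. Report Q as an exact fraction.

Q = 8602489/917400 in ≈ 9.377 in

AMC II — tabulated CN = 96 applies directly.
Max retention: S = 1000/96 − 10 = 5/12 in (≈ 0.417 in)
Ia = 0.2S: 0.2·0.417 = 0.083 in (exactly 1/12)
Excess rainfall: 9.860 − 0.083 = 9.777 in; P > Ia so Q > 0
Q = (2933/300)²/((2933/300) + 5/12) = (8602489/90000)/(1529/150) = 8602489/917400 in ≈ 9.377 in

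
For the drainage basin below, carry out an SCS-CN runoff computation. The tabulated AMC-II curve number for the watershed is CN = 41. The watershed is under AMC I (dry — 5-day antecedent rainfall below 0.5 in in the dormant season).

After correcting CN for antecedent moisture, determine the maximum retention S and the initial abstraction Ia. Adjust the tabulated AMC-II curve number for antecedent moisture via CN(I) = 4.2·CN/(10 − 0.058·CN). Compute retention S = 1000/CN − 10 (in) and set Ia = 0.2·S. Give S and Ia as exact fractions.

S = 29500/861 in ≈ 34.262 in; Ia = 5900/861 in ≈ 6.852 in

Adjust CN=41 to AMC I: 4.2·41/(10 − 0.058·41) → (861/5) ÷ (3811/500) = 86100/3811 ≈ 22.592
Max retention: S = 1000/(86100/3811) − 10 = 29500/861 in (≈ 34.262 in)
Ia = 0.2·(29500/861) = 5900/861 in ≈ 6.852 in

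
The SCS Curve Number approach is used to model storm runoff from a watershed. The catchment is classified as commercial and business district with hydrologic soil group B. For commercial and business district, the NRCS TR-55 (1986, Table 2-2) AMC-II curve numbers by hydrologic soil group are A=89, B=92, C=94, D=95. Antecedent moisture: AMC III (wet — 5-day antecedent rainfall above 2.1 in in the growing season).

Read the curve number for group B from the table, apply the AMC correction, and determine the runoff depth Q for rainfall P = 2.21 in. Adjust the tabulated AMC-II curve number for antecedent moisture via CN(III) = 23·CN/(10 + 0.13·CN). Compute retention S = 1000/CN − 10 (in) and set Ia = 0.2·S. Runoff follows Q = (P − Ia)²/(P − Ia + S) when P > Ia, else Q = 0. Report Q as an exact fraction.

NRCS table: commercial and business district, soil group B → CN(II) = 92
Wet (AMC III): CN(III) = 23·92/(10 + 0.13·92) = 2116/(549/25) = 52900/549 ≈ 96.357
S = 1000/(52900/549) − 10 = 200/529 in ≈ 0.378 in
Ia = 0.2S: 0.2·0.378 = 0.076 in (exactly 40/529)
Since P=2.210 > Ia=0.076: effective rainfall P−Ia = 112909/52900 in
Q = (112909/52900)²/((112909/52900) + 200/529) = (12748442281/2798410000)/(132909/52900) = 12748442281/7030886100 in ≈ 1.813 in

Q = 12748442281/7030886100 in ≈ 1.813 in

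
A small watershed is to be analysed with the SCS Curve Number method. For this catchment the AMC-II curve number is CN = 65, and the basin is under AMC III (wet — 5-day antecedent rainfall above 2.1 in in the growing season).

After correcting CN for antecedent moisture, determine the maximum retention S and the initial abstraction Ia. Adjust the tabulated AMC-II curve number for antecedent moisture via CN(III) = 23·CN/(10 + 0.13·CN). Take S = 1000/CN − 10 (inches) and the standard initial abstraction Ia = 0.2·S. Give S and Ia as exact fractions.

S = 700/299 in ≈ 2.341 in; Ia = 140/299 in ≈ 0.468 in

Adjust CN=65 to AMC III: 23·65/(10 + 0.13·65) → 1495 ÷ (369/20) = 29900/369 ≈ 81.030
Max retention: S = 1000/(29900/369) − 10 = 700/299 in (≈ 2.341 in)
Initial abstraction Ia = S/5 = (700/299)/5 = 140/299 ≈ 0.468 in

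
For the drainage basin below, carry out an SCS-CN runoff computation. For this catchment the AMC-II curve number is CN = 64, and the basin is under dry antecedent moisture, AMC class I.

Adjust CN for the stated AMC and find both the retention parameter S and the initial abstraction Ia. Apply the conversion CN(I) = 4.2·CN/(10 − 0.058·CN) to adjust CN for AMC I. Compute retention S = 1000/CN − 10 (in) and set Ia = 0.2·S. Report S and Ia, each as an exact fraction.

S = 375/28 in ≈ 13.393 in; Ia = 75/28 in ≈ 2.679 in

Dry (AMC I): CN(I) = 4.2·64/(10 − 0.058·64) = (1344/5)/(786/125) = 5600/131 ≈ 42.748
S = 1000/(5600/131) − 10 = 375/28 in ≈ 13.393 in
Ia = 0.2·(375/28) = 75/28 in ≈ 2.679 in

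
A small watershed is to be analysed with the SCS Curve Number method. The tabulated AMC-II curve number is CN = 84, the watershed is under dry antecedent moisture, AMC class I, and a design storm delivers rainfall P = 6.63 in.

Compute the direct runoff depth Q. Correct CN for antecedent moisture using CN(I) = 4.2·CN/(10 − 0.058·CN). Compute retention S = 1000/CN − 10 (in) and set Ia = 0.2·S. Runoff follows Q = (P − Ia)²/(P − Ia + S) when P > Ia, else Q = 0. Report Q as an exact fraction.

Q = 63697178689/19950090300 in ≈ 3.193 in

Adjust CN=84 to AMC I: 4.2·84/(10 − 0.058·84) → (1764/5) ÷ (641/125) = 44100/641 ≈ 68.799
S = 1000/(44100/641) − 10 = 2000/441 in ≈ 4.535 in
Ia = 0.2·(2000/441) = 400/441 in ≈ 0.907 in
Excess rainfall: 6.630 − 0.907 = 5.723 in; P > Ia so Q > 0
Q = (252383/44100)²/((252383/44100) + 2000/441) = (63697178689/1944810000)/(452383/44100) = 63697178689/19950090300 in ≈ 3.193 in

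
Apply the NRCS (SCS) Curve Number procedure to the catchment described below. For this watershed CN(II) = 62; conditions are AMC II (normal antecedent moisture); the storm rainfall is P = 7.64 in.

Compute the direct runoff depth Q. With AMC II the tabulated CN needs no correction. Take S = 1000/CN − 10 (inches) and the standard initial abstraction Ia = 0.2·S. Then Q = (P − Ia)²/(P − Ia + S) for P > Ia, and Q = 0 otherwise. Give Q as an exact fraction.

Average conditions: CN = 62 (no AMC adjustment).
Max retention: S = 1000/62 − 10 = 190/31 in (≈ 6.129 in)
Ia = 0.2·(190/31) = 38/31 in ≈ 1.226 in
Excess rainfall: 7.640 − 1.226 = 6.414 in; P > Ia so Q > 0
Runoff Q = (P−Ia)²/(P−Ia+S) = (6.414)²/(6.414+6.129) = 24710841/7533775 ≈ 3.280 in

Q = 24710841/7533775 in ≈ 3.280 in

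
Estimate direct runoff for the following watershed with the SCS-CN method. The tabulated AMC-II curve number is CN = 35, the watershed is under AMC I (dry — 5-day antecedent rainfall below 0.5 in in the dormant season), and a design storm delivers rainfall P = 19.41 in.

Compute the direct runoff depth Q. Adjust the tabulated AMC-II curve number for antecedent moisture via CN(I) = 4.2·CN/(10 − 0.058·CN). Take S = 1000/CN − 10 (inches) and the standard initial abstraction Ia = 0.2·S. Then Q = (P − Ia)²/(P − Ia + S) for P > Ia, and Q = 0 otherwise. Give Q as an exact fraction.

Dry (AMC I): CN(I) = 4.2·35/(10 − 0.058·35) = 147/(797/100) = 14700/797 ≈ 18.444
S = 1000/(14700/797) − 10 = 6500/147 in ≈ 44.218 in
Initial abstraction Ia = S/5 = (6500/147)/5 = 1300/147 ≈ 8.844 in
P − Ia = 19.410 − 8.844 = 155327/14700 ≈ 10.566 in (> 0, runoff occurs)
Q: (155327/14700)² ÷ (805327/14700) = 24126476929/11838306900 in (≈ 2.038 in)

Q = 24126476929/11838306900 in ≈ 2.038 in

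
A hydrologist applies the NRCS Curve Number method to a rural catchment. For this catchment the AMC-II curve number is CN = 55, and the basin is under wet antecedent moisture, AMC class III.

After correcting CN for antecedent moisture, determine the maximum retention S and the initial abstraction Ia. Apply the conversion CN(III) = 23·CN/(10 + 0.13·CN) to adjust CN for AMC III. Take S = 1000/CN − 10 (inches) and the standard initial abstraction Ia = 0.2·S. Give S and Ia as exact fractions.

S = 900/253 in ≈ 3.557 in; Ia = 180/253 in ≈ 0.711 in

Adjust CN=55 to AMC III: 23·55/(10 + 0.13·55) → 1265 ÷ (343/20) = 25300/343 ≈ 73.761
S = 1000/(25300/343) − 10 = 900/253 in ≈ 3.557 in
Ia = 0.2S: 0.2·3.557 = 0.711 in (exactly 180/253)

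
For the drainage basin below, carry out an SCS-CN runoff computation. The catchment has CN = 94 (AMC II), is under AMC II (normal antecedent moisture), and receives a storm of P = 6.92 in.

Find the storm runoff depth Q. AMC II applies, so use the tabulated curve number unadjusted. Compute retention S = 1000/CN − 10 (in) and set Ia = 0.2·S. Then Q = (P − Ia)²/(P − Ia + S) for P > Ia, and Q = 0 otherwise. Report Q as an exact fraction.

CN(II) = 94; AMC II needs no correction.
Max retention: S = 1000/94 − 10 = 30/47 in (≈ 0.638 in)
Ia = 0.2·(30/47) = 6/47 in ≈ 0.128 in
Excess rainfall: 6.920 − 0.128 = 6.792 in; P > Ia so Q > 0
Q = (7981/1175)²/((7981/1175) + 30/47) = (63696361/1380625)/(8731/1175) = 63696361/10258925 in ≈ 6.209 in

Q = 63696361/10258925 in ≈ 6.209 in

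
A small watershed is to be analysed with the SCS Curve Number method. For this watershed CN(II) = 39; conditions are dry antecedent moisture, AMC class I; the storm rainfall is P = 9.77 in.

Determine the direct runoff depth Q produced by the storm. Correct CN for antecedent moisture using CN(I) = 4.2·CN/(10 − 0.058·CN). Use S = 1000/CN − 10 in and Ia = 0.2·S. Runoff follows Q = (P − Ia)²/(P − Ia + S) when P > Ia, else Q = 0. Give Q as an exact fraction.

Q = 36161966569/265369349700 in ≈ 0.136 in

CN(I) from CN(II)=39: (4.2·39)/(10 − 0.058·39) = 81900/3869 ≈ 21.168
S = 1000/(81900/3869) − 10 = 30500/819 in ≈ 37.241 in
Ia = 0.2S: 0.2·37.241 = 7.448 in (exactly 6100/819)
Since P=9.770 > Ia=7.448: effective rainfall P−Ia = 190163/81900 in
Runoff Q = (P−Ia)²/(P−Ia+S) = (2.322)²/(2.322+37.241) = 36161966569/265369349700 ≈ 0.136 in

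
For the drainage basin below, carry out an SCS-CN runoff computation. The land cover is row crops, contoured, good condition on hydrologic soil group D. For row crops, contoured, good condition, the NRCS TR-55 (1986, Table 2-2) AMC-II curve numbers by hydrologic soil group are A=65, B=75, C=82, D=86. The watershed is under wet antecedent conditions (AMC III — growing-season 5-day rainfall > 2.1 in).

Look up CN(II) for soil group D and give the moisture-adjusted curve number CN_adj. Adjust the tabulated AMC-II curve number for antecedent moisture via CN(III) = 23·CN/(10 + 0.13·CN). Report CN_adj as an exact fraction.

NRCS table: row crops, contoured, good condition, soil group D → CN(II) = 86
Wet (AMC III): CN(III) = 23·86/(10 + 0.13·86) = 1978/(1059/50) = 98900/1059 ≈ 93.390

CN_adj = 98900/1059 ≈ 93.390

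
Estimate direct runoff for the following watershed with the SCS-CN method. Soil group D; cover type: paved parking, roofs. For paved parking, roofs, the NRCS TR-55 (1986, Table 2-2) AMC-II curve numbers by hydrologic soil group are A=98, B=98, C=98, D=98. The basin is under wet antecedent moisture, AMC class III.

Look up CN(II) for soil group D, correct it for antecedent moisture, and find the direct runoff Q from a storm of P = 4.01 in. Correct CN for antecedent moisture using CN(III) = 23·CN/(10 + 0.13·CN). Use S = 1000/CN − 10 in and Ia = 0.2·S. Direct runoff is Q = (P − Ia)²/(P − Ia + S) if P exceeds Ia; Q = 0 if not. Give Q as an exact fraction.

Q = 202434305329/51833772900 in ≈ 3.905 in

NRCS table: paved parking, roofs, soil group D → CN(II) = 98
CN(III) from CN(II)=98: (23·98)/(10 + 0.13·98) = 112700/1137 ≈ 99.120
Retention S: 1000/CN − 10 with CN=99.120 → S = 100/1127 ≈ 0.089 in
Initial abstraction Ia = S/5 = (100/1127)/5 = 20/1127 ≈ 0.018 in
Since P=4.010 > Ia=0.018: effective rainfall P−Ia = 449927/112700 in
Q: (449927/112700)² ÷ (459927/112700) = 202434305329/51833772900 in (≈ 3.905 in)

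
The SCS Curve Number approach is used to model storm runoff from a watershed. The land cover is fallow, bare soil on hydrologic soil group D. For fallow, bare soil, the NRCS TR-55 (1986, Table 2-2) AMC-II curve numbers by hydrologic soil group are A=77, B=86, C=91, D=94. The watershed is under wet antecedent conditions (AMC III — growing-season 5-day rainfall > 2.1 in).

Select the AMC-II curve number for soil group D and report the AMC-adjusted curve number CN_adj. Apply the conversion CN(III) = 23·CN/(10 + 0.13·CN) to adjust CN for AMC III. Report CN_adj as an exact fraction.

NRCS table: fallow, bare soil, soil group D → CN(II) = 94
CN(III) from CN(II)=94: (23·94)/(10 + 0.13·94) = 108100/1111 ≈ 97.300

CN_adj = 108100/1111 ≈ 97.300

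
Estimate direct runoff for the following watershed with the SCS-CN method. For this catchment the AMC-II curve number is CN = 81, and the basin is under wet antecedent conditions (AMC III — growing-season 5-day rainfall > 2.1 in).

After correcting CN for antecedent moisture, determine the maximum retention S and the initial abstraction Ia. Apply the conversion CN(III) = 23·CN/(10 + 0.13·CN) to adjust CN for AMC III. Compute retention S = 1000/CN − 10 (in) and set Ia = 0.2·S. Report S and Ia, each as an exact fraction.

S = 1900/1863 in ≈ 1.020 in; Ia = 380/1863 in ≈ 0.204 in

CN(III) from CN(II)=81: (23·81)/(10 + 0.13·81) = 186300/2053 ≈ 90.745
Retention S: 1000/CN − 10 with CN=90.745 → S = 1900/1863 ≈ 1.020 in
Initial abstraction Ia = S/5 = (1900/1863)/5 = 380/1863 ≈ 0.204 in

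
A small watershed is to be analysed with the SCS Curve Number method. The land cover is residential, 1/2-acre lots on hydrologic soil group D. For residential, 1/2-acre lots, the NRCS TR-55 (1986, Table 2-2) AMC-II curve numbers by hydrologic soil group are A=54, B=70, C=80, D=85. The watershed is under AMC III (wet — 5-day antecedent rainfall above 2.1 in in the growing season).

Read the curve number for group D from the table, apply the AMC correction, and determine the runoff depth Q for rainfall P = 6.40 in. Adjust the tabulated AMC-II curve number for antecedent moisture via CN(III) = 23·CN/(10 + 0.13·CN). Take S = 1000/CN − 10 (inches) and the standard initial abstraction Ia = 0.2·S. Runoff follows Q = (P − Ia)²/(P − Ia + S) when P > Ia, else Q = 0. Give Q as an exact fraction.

NRCS table: residential, 1/2-acre lots, soil group D → CN(II) = 85
Adjust CN=85 to AMC III: 23·85/(10 + 0.13·85) → 1955 ÷ (421/20) = 39100/421 ≈ 92.874
S = 1000/(39100/421) − 10 = 300/391 in ≈ 0.767 in
Ia = 0.2·(300/391) = 60/391 in ≈ 0.153 in
P − Ia = 6.400 − 0.153 = 12212/1955 ≈ 6.247 in (> 0, runoff occurs)
Runoff Q = (P−Ia)²/(P−Ia+S) = (6.247)²/(6.247+0.767) = 9320809/1675435 ≈ 5.563 in

Q = 9320809/1675435 in ≈ 5.563 in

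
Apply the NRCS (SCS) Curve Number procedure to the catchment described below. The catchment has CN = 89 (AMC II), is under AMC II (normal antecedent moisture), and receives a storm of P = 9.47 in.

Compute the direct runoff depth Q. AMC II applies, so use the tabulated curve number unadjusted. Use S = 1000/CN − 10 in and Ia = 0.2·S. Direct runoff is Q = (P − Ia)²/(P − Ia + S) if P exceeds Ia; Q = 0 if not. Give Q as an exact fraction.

AMC II — tabulated CN = 89 applies directly.
Max retention: S = 1000/89 − 10 = 110/89 in (≈ 1.236 in)
Ia = 0.2·(110/89) = 22/89 in ≈ 0.247 in
Since P=9.470 > Ia=0.247: effective rainfall P−Ia = 82083/8900 in
Runoff Q = (P−Ia)²/(P−Ia+S) = (9.223)²/(9.223+1.236) = 6737618889/828438700 ≈ 8.133 in

Q = 6737618889/828438700 in ≈ 8.133 in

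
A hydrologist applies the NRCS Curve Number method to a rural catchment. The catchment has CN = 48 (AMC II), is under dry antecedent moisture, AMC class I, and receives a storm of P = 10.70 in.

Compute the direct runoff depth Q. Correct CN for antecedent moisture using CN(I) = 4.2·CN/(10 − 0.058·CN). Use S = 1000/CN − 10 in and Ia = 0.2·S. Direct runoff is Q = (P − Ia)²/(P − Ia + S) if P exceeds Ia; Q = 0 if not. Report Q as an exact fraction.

Q = 12187081/12436830 in ≈ 0.980 in

Adjust CN=48 to AMC I: 4.2·48/(10 − 0.058·48) → (1008/5) ÷ (902/125) = 12600/451 ≈ 27.938
Max retention: S = 1000/(12600/451) − 10 = 1625/63 in (≈ 25.794 in)
Initial abstraction Ia = S/5 = (1625/63)/5 = 325/63 ≈ 5.159 in
Since P=10.700 > Ia=5.159: effective rainfall P−Ia = 3491/630 in
Runoff Q = (P−Ia)²/(P−Ia+S) = (5.541)²/(5.541+25.794) = 12187081/12436830 ≈ 0.980 in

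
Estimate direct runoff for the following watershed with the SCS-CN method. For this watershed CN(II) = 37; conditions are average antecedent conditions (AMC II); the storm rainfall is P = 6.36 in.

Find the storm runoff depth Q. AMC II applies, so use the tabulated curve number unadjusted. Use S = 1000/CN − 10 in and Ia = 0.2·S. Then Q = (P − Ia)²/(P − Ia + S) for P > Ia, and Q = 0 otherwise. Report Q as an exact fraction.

Average conditions: CN = 37 (no AMC adjustment).
S = 1000/37 − 10 = 630/37 in ≈ 17.027 in
Ia = 0.2S: 0.2·17.027 = 3.405 in (exactly 126/37)
P − Ia = 6.360 − 3.405 = 2733/925 ≈ 2.955 in (> 0, runoff occurs)
Q = (2733/925)²/((2733/925) + 630/37) = (7469289/855625)/(18483/925) = 2489763/5698925 in ≈ 0.437 in

Q = 2489763/5698925 in ≈ 0.437 in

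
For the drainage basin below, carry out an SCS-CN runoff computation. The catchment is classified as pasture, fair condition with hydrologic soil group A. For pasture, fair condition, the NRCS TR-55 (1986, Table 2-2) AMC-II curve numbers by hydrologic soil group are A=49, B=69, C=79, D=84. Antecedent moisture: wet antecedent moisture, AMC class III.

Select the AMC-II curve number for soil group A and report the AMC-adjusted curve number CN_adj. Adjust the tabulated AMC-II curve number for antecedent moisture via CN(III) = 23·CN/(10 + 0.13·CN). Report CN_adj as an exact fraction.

CN_adj = 112700/1637 ≈ 68.845

NRCS table: pasture, fair condition, soil group A → CN(II) = 49
CN(III) from CN(II)=49: (23·49)/(10 + 0.13·49) = 112700/1637 ≈ 68.845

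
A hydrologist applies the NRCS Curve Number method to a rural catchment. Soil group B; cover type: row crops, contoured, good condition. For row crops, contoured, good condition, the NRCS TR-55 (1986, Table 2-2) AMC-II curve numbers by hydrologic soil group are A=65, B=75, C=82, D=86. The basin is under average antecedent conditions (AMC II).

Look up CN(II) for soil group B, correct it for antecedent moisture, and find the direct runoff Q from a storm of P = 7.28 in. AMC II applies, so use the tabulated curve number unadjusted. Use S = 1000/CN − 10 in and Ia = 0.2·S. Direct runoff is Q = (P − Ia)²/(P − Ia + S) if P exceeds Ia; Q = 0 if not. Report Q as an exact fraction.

Q = 123008/27975 in ≈ 4.397 in

NRCS table: row crops, contoured, good condition, soil group B → CN(II) = 75
CN(II) = 75; AMC II needs no correction.
S = 1000/75 − 10 = 10/3 in ≈ 3.333 in
Initial abstraction Ia = S/5 = (10/3)/5 = 2/3 ≈ 0.667 in
Since P=7.280 > Ia=0.667: effective rainfall P−Ia = 496/75 in
Runoff Q = (P−Ia)²/(P−Ia+S) = (6.613)²/(6.613+3.333) = 123008/27975 ≈ 4.397 in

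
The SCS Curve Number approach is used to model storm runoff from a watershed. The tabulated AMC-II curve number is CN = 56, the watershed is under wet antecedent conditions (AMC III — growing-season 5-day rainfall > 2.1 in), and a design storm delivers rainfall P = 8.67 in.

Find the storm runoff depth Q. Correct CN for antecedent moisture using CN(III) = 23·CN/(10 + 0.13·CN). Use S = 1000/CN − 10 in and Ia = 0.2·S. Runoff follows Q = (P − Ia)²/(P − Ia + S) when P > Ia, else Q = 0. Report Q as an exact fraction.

Wet (AMC III): CN(III) = 23·56/(10 + 0.13·56) = 1288/(432/25) = 4025/54 ≈ 74.537
Max retention: S = 1000/(4025/54) − 10 = 550/161 in (≈ 3.416 in)
Ia = 0.2S: 0.2·3.416 = 0.683 in (exactly 110/161)
P − Ia = 8.670 − 0.683 = 128587/16100 ≈ 7.987 in (> 0, runoff occurs)
Q = (128587/16100)²/((128587/16100) + 550/161) = (16534616569/259210000)/(183587/16100) = 16534616569/2955750700 in ≈ 5.594 in

Q = 16534616569/2955750700 in ≈ 5.594 in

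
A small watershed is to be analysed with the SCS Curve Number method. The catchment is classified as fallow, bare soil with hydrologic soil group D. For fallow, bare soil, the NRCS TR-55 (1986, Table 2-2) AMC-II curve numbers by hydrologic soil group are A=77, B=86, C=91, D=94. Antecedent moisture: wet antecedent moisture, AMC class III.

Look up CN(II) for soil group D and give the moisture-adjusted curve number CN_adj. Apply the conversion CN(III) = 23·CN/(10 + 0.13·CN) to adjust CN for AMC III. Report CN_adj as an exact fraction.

NRCS table: fallow, bare soil, soil group D → CN(II) = 94
Wet (AMC III): CN(III) = 23·94/(10 + 0.13·94) = 2162/(1111/50) = 108100/1111 ≈ 97.300

CN_adj = 108100/1111 ≈ 97.300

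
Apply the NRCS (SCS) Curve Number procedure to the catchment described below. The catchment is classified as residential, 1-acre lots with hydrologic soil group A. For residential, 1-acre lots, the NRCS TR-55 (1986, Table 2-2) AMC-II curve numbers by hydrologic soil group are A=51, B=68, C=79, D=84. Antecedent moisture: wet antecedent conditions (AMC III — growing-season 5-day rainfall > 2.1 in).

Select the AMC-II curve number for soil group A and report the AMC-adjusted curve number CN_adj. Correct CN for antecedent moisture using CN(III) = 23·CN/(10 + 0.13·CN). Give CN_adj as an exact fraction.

NRCS table: residential, 1-acre lots, soil group A → CN(II) = 51
Wet (AMC III): CN(III) = 23·51/(10 + 0.13·51) = 1173/(1663/100) = 117300/1663 ≈ 70.535

CN_adj = 117300/1663 ≈ 70.535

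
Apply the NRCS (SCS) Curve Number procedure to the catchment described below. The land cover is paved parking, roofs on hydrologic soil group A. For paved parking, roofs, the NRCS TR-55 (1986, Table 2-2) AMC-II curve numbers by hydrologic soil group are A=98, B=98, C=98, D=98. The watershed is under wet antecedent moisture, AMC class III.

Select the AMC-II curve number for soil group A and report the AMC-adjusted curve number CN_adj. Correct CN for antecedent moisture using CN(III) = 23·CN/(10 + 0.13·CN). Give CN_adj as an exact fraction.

CN_adj = 112700/1137 ≈ 99.120

NRCS table: paved parking, roofs, soil group A → CN(II) = 98
Adjust CN=98 to AMC III: 23·98/(10 + 0.13·98) → 2254 ÷ (1137/50) = 112700/1137 ≈ 99.120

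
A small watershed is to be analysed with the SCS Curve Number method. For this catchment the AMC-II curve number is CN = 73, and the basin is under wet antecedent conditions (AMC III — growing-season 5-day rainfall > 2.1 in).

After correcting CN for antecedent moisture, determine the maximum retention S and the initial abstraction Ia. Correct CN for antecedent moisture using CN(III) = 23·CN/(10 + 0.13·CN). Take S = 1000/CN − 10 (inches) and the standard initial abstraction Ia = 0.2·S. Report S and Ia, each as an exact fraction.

S = 2700/1679 in ≈ 1.608 in; Ia = 540/1679 in ≈ 0.322 in

CN(III) from CN(II)=73: (23·73)/(10 + 0.13·73) = 167900/1949 ≈ 86.147
Max retention: S = 1000/(167900/1949) − 10 = 2700/1679 in (≈ 1.608 in)
Ia = 0.2·(2700/1679) = 540/1679 in ≈ 0.322 in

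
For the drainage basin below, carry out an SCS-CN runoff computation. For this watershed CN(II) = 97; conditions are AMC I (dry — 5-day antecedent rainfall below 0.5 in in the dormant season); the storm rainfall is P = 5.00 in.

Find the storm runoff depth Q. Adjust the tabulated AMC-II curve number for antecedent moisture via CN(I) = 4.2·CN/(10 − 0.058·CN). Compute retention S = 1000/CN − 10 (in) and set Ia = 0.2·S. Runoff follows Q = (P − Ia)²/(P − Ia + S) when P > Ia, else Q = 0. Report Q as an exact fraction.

Q = 2171405/515361 in ≈ 4.213 in

CN(I) from CN(II)=97: (4.2·97)/(10 − 0.058·97) = 67900/729 ≈ 93.141
S = 1000/(67900/729) − 10 = 500/679 in ≈ 0.736 in
Ia = 0.2S: 0.2·0.736 = 0.147 in (exactly 100/679)
P − Ia = 5.000 − 0.147 = 3295/679 ≈ 4.853 in (> 0, runoff occurs)
Q: (3295/679)² ÷ (3795/679) = 2171405/515361 in (≈ 4.213 in)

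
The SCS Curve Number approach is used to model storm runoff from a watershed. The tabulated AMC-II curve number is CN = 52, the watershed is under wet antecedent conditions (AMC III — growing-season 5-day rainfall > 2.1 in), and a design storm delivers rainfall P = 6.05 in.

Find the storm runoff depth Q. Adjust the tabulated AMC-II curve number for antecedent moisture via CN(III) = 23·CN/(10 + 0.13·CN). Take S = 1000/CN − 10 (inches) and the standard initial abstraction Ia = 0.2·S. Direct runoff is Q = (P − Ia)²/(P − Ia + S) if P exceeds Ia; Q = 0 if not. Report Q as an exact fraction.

Q = 984641641/331166420 in ≈ 2.973 in

Adjust CN=52 to AMC III: 23·52/(10 + 0.13·52) → 1196 ÷ (419/25) = 29900/419 ≈ 71.360
Max retention: S = 1000/(29900/419) − 10 = 1200/299 in (≈ 4.013 in)
Initial abstraction Ia = S/5 = (1200/299)/5 = 240/299 ≈ 0.803 in
Since P=6.050 > Ia=0.803: effective rainfall P−Ia = 31379/5980 in
Q = (31379/5980)²/((31379/5980) + 1200/299) = (984641641/35760400)/(55379/5980) = 984641641/331166420 in ≈ 2.973 in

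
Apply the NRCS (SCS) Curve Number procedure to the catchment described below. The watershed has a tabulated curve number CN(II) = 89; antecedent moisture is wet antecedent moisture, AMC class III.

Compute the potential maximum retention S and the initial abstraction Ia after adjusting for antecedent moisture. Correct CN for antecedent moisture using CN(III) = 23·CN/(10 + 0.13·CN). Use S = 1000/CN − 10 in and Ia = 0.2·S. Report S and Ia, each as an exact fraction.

Wet (AMC III): CN(III) = 23·89/(10 + 0.13·89) = 2047/(2157/100) = 204700/2157 ≈ 94.900
S = 1000/(204700/2157) − 10 = 1100/2047 in ≈ 0.537 in
Ia = 0.2S: 0.2·0.537 = 0.107 in (exactly 220/2047)

S = 1100/2047 in ≈ 0.537 in; Ia = 220/2047 in ≈ 0.107 in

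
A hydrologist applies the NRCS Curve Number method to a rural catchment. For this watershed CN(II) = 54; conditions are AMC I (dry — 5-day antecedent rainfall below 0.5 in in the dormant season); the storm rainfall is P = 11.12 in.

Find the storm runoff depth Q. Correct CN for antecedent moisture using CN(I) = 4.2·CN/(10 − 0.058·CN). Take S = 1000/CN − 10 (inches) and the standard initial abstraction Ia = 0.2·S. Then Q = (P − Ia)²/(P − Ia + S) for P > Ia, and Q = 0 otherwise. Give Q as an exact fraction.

Q = 5012607938/2747299275 in ≈ 1.825 in

CN(I) from CN(II)=54: (4.2·54)/(10 − 0.058·54) = 56700/1717 ≈ 33.023
Retention S: 1000/CN − 10 with CN=33.023 → S = 11500/567 ≈ 20.282 in
Initial abstraction Ia = S/5 = (11500/567)/5 = 2300/567 ≈ 4.056 in
Excess rainfall: 11.120 − 4.056 = 7.064 in; P > Ia so Q > 0
Q = (100126/14175)²/((100126/14175) + 11500/567) = (10025215876/200930625)/(387626/14175) = 5012607938/2747299275 in ≈ 1.825 in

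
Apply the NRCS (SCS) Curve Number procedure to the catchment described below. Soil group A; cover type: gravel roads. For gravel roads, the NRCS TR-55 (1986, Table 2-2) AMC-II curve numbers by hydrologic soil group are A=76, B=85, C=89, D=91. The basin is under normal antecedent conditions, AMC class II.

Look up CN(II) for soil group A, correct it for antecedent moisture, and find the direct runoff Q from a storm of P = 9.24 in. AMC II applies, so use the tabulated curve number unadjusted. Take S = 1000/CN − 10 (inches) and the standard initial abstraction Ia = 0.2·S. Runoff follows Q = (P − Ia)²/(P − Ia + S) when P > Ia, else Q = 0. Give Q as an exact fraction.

NRCS table: gravel roads, soil group A → CN(II) = 76
AMC II — tabulated CN = 76 applies directly.
Retention S: 1000/CN − 10 with CN=76.000 → S = 60/19 ≈ 3.158 in
Ia = 0.2·(60/19) = 12/19 in ≈ 0.632 in
Excess rainfall: 9.240 − 0.632 = 8.608 in; P > Ia so Q > 0
Q = (4089/475)²/((4089/475) + 60/19) = (16719921/225625)/(5589/475) = 1857769/294975 in ≈ 6.298 in

Q = 1857769/294975 in ≈ 6.298 in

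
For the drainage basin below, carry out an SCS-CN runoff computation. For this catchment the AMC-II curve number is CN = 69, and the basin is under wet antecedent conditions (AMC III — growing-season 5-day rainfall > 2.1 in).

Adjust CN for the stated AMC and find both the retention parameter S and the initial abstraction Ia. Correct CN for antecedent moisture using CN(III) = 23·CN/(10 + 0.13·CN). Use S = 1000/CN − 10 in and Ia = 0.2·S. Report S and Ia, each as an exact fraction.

S = 3100/1587 in ≈ 1.953 in; Ia = 620/1587 in ≈ 0.391 in

Adjust CN=69 to AMC III: 23·69/(10 + 0.13·69) → 1587 ÷ (1897/100) = 158700/1897 ≈ 83.658
Max retention: S = 1000/(158700/1897) − 10 = 3100/1587 in (≈ 1.953 in)
Ia = 0.2·(3100/1587) = 620/1587 in ≈ 0.391 in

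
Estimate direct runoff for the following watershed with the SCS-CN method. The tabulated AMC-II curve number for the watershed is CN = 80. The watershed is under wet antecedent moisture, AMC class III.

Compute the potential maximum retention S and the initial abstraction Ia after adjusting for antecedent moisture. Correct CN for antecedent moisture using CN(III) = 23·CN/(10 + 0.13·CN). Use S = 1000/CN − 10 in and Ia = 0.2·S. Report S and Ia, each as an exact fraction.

S = 25/23 in ≈ 1.087 in; Ia = 5/23 in ≈ 0.217 in

Wet (AMC III): CN(III) = 23·80/(10 + 0.13·80) = 1840/(102/5) = 4600/51 ≈ 90.196
Max retention: S = 1000/(4600/51) − 10 = 25/23 in (≈ 1.087 in)
Initial abstraction Ia = S/5 = (25/23)/5 = 5/23 ≈ 0.217 in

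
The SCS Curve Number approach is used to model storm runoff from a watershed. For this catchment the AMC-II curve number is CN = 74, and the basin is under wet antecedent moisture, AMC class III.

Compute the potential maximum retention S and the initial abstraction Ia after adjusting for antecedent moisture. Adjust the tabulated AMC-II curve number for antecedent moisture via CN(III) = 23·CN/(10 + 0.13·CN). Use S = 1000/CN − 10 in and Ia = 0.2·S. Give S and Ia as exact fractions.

CN(III) from CN(II)=74: (23·74)/(10 + 0.13·74) = 85100/981 ≈ 86.748
S = 1000/(85100/981) − 10 = 1300/851 in ≈ 1.528 in
Initial abstraction Ia = S/5 = (1300/851)/5 = 260/851 ≈ 0.306 in

S = 1300/851 in ≈ 1.528 in; Ia = 260/851 in ≈ 0.306 in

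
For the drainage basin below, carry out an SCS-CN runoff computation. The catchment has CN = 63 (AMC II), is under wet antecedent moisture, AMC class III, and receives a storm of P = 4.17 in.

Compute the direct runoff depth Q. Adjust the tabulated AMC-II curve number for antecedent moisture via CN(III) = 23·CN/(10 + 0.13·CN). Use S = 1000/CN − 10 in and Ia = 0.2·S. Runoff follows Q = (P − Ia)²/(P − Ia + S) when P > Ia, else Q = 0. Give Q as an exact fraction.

Q = 281147034289/130443761700 in ≈ 2.155 in

Wet (AMC III): CN(III) = 23·63/(10 + 0.13·63) = 1449/(1819/100) = 144900/1819 ≈ 79.659
Retention S: 1000/CN − 10 with CN=79.659 → S = 3700/1449 ≈ 2.553 in
Ia = 0.2S: 0.2·2.553 = 0.511 in (exactly 740/1449)
Excess rainfall: 4.170 − 0.511 = 3.659 in; P > Ia so Q > 0
Runoff Q = (P−Ia)²/(P−Ia+S) = (3.659)²/(3.659+2.553) = 281147034289/130443761700 ≈ 2.155 in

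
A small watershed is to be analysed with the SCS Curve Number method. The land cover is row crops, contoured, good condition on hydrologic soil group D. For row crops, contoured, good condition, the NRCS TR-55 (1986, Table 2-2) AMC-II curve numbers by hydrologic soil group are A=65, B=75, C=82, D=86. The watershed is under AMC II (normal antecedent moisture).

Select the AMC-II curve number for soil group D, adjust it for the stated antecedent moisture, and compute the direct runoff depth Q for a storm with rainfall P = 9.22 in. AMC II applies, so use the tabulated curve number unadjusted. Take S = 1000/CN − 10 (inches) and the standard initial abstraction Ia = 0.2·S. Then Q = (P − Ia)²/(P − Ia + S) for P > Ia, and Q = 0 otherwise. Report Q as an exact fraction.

Q = 365689129/48639450 in ≈ 7.518 in

NRCS table: row crops, contoured, good condition, soil group D → CN(II) = 86
CN(II) = 86; AMC II needs no correction.
Max retention: S = 1000/86 − 10 = 70/43 in (≈ 1.628 in)
Initial abstraction Ia = S/5 = (70/43)/5 = 14/43 ≈ 0.326 in
P − Ia = 9.220 − 0.326 = 19123/2150 ≈ 8.894 in (> 0, runoff occurs)
Q: (19123/2150)² ÷ (22623/2150) = 365689129/48639450 in (≈ 7.518 in)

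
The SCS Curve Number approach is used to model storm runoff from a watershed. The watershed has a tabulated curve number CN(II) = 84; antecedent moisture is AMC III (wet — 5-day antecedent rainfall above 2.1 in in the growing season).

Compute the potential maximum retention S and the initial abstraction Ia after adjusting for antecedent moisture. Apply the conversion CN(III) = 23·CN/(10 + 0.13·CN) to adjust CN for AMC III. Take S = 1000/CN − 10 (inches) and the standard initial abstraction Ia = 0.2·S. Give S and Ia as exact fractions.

S = 400/483 in ≈ 0.828 in; Ia = 80/483 in ≈ 0.166 in

Adjust CN=84 to AMC III: 23·84/(10 + 0.13·84) → 1932 ÷ (523/25) = 48300/523 ≈ 92.352
Max retention: S = 1000/(48300/523) − 10 = 400/483 in (≈ 0.828 in)
Ia = 0.2S: 0.2·0.828 = 0.166 in (exactly 80/483)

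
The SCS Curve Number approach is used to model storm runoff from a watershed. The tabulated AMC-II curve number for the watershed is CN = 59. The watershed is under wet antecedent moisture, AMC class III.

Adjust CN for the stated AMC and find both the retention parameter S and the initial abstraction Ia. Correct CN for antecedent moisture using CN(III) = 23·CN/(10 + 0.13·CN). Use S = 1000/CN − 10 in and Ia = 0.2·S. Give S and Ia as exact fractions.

Wet (AMC III): CN(III) = 23·59/(10 + 0.13·59) = 1357/(1767/100) = 135700/1767 ≈ 76.797
Retention S: 1000/CN − 10 with CN=76.797 → S = 4100/1357 ≈ 3.021 in
Initial abstraction Ia = S/5 = (4100/1357)/5 = 820/1357 ≈ 0.604 in

S = 4100/1357 in ≈ 3.021 in; Ia = 820/1357 in ≈ 0.604 in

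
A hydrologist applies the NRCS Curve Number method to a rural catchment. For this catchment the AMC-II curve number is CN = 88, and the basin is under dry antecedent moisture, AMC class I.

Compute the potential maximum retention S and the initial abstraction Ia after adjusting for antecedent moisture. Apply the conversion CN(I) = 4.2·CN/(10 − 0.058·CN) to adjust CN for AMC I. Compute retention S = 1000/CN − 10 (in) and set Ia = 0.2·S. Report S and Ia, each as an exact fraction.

Adjust CN=88 to AMC I: 4.2·88/(10 − 0.058·88) → (1848/5) ÷ (612/125) = 3850/51 ≈ 75.490
Max retention: S = 1000/(3850/51) − 10 = 250/77 in (≈ 3.247 in)
Ia = 0.2S: 0.2·3.247 = 0.649 in (exactly 50/77)

S = 250/77 in ≈ 3.247 in; Ia = 50/77 in ≈ 0.649 in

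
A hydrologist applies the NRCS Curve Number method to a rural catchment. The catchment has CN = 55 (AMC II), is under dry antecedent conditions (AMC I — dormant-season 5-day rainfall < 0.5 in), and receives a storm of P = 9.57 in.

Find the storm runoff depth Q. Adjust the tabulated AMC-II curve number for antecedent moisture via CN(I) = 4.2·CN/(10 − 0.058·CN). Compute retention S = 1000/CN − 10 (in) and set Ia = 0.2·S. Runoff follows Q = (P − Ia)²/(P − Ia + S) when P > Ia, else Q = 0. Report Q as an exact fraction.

Q = 212080969/165711700 in ≈ 1.280 in

CN(I) from CN(II)=55: (4.2·55)/(10 − 0.058·55) = 7700/227 ≈ 33.921
Max retention: S = 1000/(7700/227) − 10 = 1500/77 in (≈ 19.481 in)
Ia = 0.2S: 0.2·19.481 = 3.896 in (exactly 300/77)
Excess rainfall: 9.570 − 3.896 = 5.674 in; P > Ia so Q > 0
Q: (43689/7700)² ÷ (193689/7700) = 212080969/165711700 in (≈ 1.280 in)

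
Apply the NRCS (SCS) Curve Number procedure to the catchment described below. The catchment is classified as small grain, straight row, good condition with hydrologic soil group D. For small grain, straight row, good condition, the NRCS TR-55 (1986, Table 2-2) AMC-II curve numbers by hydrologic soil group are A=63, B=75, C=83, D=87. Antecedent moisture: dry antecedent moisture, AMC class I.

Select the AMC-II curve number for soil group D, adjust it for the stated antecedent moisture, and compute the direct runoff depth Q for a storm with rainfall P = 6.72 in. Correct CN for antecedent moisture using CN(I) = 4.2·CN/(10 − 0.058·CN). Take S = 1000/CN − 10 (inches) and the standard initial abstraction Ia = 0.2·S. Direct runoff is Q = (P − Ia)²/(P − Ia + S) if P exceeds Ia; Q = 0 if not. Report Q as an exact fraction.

Q = 9414389762/2494631475 in ≈ 3.774 in

NRCS table: small grain, straight row, good condition, soil group D → CN(II) = 87
Dry (AMC I): CN(I) = 4.2·87/(10 − 0.058·87) = (1827/5)/(2477/500) = 182700/2477 ≈ 73.759
Retention S: 1000/CN − 10 with CN=73.759 → S = 6500/1827 ≈ 3.558 in
Initial abstraction Ia = S/5 = (6500/1827)/5 = 1300/1827 ≈ 0.712 in
P − Ia = 6.720 − 0.712 = 274436/45675 ≈ 6.008 in (> 0, runoff occurs)
Runoff Q = (P−Ia)²/(P−Ia+S) = (6.008)²/(6.008+3.558) = 9414389762/2494631475 ≈ 3.774 in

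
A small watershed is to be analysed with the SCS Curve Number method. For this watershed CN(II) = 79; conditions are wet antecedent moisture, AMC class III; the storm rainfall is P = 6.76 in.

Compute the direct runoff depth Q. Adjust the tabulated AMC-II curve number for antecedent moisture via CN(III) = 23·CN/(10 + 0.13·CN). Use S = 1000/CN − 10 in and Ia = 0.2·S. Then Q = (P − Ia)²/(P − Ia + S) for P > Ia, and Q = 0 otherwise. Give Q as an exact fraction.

Q = 87955544329/15856641025 in ≈ 5.547 in

Wet (AMC III): CN(III) = 23·79/(10 + 0.13·79) = 1817/(2027/100) = 181700/2027 ≈ 89.640
Retention S: 1000/CN − 10 with CN=89.640 → S = 2100/1817 ≈ 1.156 in
Ia = 0.2S: 0.2·1.156 = 0.231 in (exactly 420/1817)
Excess rainfall: 6.760 − 0.231 = 6.529 in; P > Ia so Q > 0
Q = (296573/45425)²/((296573/45425) + 2100/1817) = (87955544329/2063430625)/(349073/45425) = 87955544329/15856641025 in ≈ 5.547 in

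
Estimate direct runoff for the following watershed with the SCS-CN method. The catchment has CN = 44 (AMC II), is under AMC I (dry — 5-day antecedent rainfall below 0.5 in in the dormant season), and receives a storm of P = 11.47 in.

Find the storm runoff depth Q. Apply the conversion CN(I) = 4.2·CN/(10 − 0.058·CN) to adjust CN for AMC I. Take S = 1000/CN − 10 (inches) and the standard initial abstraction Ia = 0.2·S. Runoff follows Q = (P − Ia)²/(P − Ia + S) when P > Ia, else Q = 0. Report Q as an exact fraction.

Q = 318658201/388908300 in ≈ 0.819 in

CN(I) from CN(II)=44: (4.2·44)/(10 − 0.058·44) = 3300/133 ≈ 24.812
S = 1000/(3300/133) − 10 = 1000/33 in ≈ 30.303 in
Initial abstraction Ia = S/5 = (1000/33)/5 = 200/33 ≈ 6.061 in
Excess rainfall: 11.470 − 6.061 = 5.409 in; P > Ia so Q > 0
Runoff Q = (P−Ia)²/(P−Ia+S) = (5.409)²/(5.409+30.303) = 318658201/388908300 ≈ 0.819 in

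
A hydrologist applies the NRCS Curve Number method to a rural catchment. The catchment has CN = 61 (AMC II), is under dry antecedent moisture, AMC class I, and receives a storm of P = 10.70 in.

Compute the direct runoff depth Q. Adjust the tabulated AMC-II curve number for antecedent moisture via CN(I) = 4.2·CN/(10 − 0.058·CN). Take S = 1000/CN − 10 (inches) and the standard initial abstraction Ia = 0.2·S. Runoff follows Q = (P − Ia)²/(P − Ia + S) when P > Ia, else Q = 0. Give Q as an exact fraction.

Q = 1068570721/417132030 in ≈ 2.562 in

Dry (AMC I): CN(I) = 4.2·61/(10 − 0.058·61) = (1281/5)/(3231/500) = 42700/1077 ≈ 39.647
S = 1000/(42700/1077) − 10 = 6500/427 in ≈ 15.222 in
Initial abstraction Ia = S/5 = (6500/427)/5 = 1300/427 ≈ 3.044 in
P − Ia = 10.700 − 3.044 = 32689/4270 ≈ 7.656 in (> 0, runoff occurs)
Runoff Q = (P−Ia)²/(P−Ia+S) = (7.656)²/(7.656+15.222) = 1068570721/417132030 ≈ 2.562 in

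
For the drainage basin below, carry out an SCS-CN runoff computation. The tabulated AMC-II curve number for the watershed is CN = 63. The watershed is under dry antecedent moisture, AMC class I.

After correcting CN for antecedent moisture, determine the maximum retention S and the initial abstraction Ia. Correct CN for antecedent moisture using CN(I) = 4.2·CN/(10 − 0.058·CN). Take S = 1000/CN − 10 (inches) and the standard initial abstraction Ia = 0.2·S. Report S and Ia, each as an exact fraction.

Dry (AMC I): CN(I) = 4.2·63/(10 − 0.058·63) = (1323/5)/(3173/500) = 132300/3173 ≈ 41.696
Max retention: S = 1000/(132300/3173) − 10 = 18500/1323 in (≈ 13.983 in)
Ia = 0.2·(18500/1323) = 3700/1323 in ≈ 2.797 in

S = 18500/1323 in ≈ 13.983 in; Ia = 3700/1323 in ≈ 2.797 in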